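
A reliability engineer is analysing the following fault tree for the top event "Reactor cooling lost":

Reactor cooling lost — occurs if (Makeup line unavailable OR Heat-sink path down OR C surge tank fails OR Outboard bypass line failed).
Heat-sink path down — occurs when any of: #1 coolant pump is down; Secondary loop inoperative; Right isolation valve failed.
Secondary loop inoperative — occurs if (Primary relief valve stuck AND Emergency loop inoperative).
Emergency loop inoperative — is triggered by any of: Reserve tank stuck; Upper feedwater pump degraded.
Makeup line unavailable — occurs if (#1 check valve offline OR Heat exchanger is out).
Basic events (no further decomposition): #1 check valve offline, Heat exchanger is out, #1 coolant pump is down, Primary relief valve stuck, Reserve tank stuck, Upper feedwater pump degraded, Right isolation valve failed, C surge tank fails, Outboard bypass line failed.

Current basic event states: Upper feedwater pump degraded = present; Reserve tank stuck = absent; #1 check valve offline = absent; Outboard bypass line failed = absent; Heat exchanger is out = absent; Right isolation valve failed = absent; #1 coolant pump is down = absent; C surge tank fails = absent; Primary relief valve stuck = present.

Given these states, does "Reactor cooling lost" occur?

Makeup line unavailable [OR]: #1 check valve offline=not, Heat exchanger is out=not → no input occurs → does not occur.
Emergency loop inoperative [OR]: Reserve tank stuck=not, Upper feedwater pump degraded=occurs → at least one input occurs → occurs.
Secondary loop inoperative [AND]: Primary relief valve stuck=occurs, Emergency loop inoperative=occurs → all inputs occur → occurs.
Heat-sink path down [OR]: #1 coolant pump is down=not, Secondary loop inoperative=occurs, Right isolation valve failed=not → at least one input occurs → occurs.
Reactor cooling lost [OR]: Makeup line unavailable=not, Heat-sink path down=occurs, C surge tank fails=not, Outboard bypass line failed=not → at least one input occurs → occurs.

Yes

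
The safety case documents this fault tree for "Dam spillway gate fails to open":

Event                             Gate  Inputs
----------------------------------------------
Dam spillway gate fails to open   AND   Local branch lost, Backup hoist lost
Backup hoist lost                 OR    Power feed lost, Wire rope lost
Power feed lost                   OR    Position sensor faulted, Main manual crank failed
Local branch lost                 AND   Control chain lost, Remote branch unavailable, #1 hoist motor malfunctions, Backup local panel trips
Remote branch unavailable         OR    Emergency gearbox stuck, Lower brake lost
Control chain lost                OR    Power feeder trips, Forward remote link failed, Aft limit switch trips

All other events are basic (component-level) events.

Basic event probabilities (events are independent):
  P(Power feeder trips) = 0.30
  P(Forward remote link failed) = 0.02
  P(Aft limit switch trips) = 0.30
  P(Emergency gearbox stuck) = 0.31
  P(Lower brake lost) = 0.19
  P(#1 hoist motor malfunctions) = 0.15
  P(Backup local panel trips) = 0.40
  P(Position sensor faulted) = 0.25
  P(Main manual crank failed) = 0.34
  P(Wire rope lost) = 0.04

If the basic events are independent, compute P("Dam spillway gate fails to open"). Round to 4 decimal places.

0.0072

P(Control chain lost) [OR] = 1 − (1−0.30) × (1−0.02) × (1−0.30) = 0.519800
P(Remote branch unavailable) [OR] = 1 − (1−0.31) × (1−0.19) = 0.441100
P(Local branch lost) [AND] = 0.519800 × 0.441100 × 0.15 × 0.40 = 0.013757
P(Power feed lost) [OR] = 1 − (1−0.25) × (1−0.34) = 0.505000
P(Backup hoist lost) [OR] = 1 − (1−0.505000) × (1−0.04) = 0.524800
P(Dam spillway gate fails to open) [AND] = 0.013757 × 0.524800 = 0.007220
Rounded to 4 decimal places: P(Dam spillway gate fails to open) ≈ 0.0072.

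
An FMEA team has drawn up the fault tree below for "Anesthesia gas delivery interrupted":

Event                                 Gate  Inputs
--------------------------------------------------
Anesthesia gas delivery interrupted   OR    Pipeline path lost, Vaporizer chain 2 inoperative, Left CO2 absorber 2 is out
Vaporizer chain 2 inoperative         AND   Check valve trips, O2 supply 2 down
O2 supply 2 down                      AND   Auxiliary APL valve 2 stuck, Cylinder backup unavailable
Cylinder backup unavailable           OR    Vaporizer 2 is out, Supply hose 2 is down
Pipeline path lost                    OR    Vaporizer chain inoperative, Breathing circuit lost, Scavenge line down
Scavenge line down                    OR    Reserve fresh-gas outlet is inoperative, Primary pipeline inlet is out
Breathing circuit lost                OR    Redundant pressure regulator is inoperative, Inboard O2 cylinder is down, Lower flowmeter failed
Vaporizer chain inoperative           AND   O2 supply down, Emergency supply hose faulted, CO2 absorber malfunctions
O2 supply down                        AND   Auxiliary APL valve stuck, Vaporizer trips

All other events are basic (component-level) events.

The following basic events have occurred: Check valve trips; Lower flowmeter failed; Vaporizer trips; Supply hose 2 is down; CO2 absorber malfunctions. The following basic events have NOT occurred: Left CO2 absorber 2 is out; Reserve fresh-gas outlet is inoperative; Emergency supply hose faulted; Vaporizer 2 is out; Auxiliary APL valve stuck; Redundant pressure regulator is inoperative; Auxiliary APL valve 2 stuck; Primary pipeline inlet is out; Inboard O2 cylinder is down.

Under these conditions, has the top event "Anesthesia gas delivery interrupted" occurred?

O2 supply down [AND]: Auxiliary APL valve stuck=not, Vaporizer trips=occurs → not all inputs occur → does not occur.
Vaporizer chain inoperative [AND]: O2 supply down=not, Emergency supply hose faulted=not, CO2 absorber malfunctions=occurs → not all inputs occur → does not occur.
Breathing circuit lost [OR]: Redundant pressure regulator is inoperative=not, Inboard O2 cylinder is down=not, Lower flowmeter failed=occurs → at least one input occurs → occurs.
Scavenge line down [OR]: Reserve fresh-gas outlet is inoperative=not, Primary pipeline inlet is out=not → no input occurs → does not occur.
Pipeline path lost [OR]: Vaporizer chain inoperative=not, Breathing circuit lost=occurs, Scavenge line down=not → at least one input occurs → occurs.
Cylinder backup unavailable [OR]: Vaporizer 2 is out=not, Supply hose 2 is down=occurs → at least one input occurs → occurs.
O2 supply 2 down [AND]: Auxiliary APL valve 2 stuck=not, Cylinder backup unavailable=occurs → not all inputs occur → does not occur.
Vaporizer chain 2 inoperative [AND]: Check valve trips=occurs, O2 supply 2 down=not → not all inputs occur → does not occur.
Anesthesia gas delivery interrupted [OR]: Pipeline path lost=occurs, Vaporizer chain 2 inoperative=not, Left CO2 absorber 2 is out=not → at least one input occurs → occurs.

Yes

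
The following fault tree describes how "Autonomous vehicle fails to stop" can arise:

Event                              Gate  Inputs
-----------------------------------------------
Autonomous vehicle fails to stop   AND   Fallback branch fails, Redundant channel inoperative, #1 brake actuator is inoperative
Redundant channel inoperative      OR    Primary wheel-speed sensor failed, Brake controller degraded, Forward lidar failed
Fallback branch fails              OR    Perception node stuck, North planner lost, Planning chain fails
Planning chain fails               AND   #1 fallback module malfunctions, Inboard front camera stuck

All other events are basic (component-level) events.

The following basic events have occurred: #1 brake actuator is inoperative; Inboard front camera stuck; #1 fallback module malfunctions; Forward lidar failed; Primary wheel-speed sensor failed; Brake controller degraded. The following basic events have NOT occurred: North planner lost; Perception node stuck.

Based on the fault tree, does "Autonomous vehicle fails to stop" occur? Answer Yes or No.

Yes

Planning chain fails [AND]: #1 fallback module malfunctions=occurs, Inboard front camera stuck=occurs → all inputs occur → occurs.
Fallback branch fails [OR]: Perception node stuck=not, North planner lost=not, Planning chain fails=occurs → at least one input occurs → occurs.
Redundant channel inoperative [OR]: Primary wheel-speed sensor failed=occurs, Brake controller degraded=occurs, Forward lidar failed=occurs → at least one input occurs → occurs.
Autonomous vehicle fails to stop [AND]: Fallback branch fails=occurs, Redundant channel inoperative=occurs, #1 brake actuator is inoperative=occurs → all inputs occur → occurs.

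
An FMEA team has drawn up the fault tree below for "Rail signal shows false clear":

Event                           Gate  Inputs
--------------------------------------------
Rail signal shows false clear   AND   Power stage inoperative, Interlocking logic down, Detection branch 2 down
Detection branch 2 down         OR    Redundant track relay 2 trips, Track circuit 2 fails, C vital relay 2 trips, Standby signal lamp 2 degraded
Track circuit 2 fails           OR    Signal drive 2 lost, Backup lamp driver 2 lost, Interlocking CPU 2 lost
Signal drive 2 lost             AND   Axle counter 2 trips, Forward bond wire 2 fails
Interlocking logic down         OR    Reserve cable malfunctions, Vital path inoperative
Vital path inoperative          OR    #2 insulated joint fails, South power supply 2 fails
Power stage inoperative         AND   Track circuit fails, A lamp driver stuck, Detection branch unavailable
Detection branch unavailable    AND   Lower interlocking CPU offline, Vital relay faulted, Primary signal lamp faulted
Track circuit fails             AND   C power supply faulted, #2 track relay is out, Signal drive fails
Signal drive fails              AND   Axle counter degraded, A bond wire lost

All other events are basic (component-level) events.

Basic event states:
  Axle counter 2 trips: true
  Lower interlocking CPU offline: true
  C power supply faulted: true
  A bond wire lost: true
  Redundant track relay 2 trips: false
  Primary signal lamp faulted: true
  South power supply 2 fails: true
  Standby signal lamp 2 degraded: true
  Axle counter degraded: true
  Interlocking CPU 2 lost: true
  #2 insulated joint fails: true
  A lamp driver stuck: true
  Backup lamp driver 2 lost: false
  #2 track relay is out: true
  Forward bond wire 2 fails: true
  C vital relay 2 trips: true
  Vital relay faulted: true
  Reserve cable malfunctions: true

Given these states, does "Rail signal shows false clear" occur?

Yes

Signal drive fails [AND]: Axle counter degraded=occurs, A bond wire lost=occurs → all inputs occur → occurs.
Track circuit fails [AND]: C power supply faulted=occurs, #2 track relay is out=occurs, Signal drive fails=occurs → all inputs occur → occurs.
Detection branch unavailable [AND]: Lower interlocking CPU offline=occurs, Vital relay faulted=occurs, Primary signal lamp faulted=occurs → all inputs occur → occurs.
Power stage inoperative [AND]: Track circuit fails=occurs, A lamp driver stuck=occurs, Detection branch unavailable=occurs → all inputs occur → occurs.
Vital path inoperative [OR]: #2 insulated joint fails=occurs, South power supply 2 fails=occurs → at least one input occurs → occurs.
Interlocking logic down [OR]: Reserve cable malfunctions=occurs, Vital path inoperative=occurs → at least one input occurs → occurs.
Signal drive 2 lost [AND]: Axle counter 2 trips=occurs, Forward bond wire 2 fails=occurs → all inputs occur → occurs.
Track circuit 2 fails [OR]: Signal drive 2 lost=occurs, Backup lamp driver 2 lost=not, Interlocking CPU 2 lost=occurs → at least one input occurs → occurs.
Detection branch 2 down [OR]: Redundant track relay 2 trips=not, Track circuit 2 fails=occurs, C vital relay 2 trips=occurs, Standby signal lamp 2 degraded=occurs → at least one input occurs → occurs.
Rail signal shows false clear [AND]: Power stage inoperative=occurs, Interlocking logic down=occurs, Detection branch 2 down=occurs → all inputs occur → occurs.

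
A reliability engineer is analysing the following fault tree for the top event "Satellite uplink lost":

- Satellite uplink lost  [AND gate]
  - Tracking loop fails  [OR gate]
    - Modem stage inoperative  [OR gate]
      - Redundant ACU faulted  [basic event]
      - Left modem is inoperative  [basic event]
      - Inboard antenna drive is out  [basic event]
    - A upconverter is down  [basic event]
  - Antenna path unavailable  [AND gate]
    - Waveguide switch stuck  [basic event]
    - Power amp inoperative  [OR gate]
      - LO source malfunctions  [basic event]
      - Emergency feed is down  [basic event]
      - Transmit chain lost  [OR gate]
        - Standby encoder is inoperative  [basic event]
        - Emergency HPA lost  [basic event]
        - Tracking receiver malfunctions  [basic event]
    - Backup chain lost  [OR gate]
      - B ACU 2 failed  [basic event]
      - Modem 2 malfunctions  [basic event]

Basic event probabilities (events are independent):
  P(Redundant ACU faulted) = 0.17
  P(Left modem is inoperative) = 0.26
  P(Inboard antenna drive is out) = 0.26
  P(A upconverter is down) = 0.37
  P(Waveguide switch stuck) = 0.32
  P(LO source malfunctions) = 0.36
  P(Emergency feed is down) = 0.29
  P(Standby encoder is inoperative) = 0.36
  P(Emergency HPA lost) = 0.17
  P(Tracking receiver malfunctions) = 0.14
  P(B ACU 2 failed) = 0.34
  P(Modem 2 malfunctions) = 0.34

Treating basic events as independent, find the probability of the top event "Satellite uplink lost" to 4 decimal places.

0.1021

P(Modem stage inoperative) [OR] = 1 − (1−0.17) × (1−0.26) × (1−0.26) = 0.545492
P(Tracking loop fails) [OR] = 1 − (1−0.545492) × (1−0.37) = 0.713660
P(Transmit chain lost) [OR] = 1 − (1−0.36) × (1−0.17) × (1−0.14) = 0.543168
P(Power amp inoperative) [OR] = 1 − (1−0.36) × (1−0.29) × (1−0.543168) = 0.792416
P(Backup chain lost) [OR] = 1 − (1−0.34) × (1−0.34) = 0.564400
P(Antenna path unavailable) [AND] = 0.32 × 0.792416 × 0.564400 = 0.143117
P(Satellite uplink lost) [AND] = 0.713660 × 0.143117 = 0.102137
Rounded to 4 decimal places: P(Satellite uplink lost) ≈ 0.1021.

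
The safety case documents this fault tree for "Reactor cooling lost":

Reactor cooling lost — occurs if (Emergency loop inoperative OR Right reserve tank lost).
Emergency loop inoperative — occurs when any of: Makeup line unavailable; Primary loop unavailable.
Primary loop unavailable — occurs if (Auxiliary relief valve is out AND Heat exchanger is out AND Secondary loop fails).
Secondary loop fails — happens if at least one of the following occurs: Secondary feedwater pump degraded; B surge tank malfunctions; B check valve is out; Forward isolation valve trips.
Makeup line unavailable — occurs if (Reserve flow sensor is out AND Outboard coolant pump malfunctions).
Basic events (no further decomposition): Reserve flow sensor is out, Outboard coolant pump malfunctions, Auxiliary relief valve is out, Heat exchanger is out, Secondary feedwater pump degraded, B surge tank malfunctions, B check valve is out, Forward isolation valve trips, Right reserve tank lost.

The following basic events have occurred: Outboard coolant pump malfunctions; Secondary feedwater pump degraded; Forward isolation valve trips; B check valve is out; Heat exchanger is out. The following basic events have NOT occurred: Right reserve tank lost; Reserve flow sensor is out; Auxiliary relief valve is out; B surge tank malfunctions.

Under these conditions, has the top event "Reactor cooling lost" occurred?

Makeup line unavailable [AND]: Reserve flow sensor is out=not, Outboard coolant pump malfunctions=occurs → not all inputs occur → does not occur.
Secondary loop fails [OR]: Secondary feedwater pump degraded=occurs, B surge tank malfunctions=not, B check valve is out=occurs, Forward isolation valve trips=occurs → at least one input occurs → occurs.
Primary loop unavailable [AND]: Auxiliary relief valve is out=not, Heat exchanger is out=occurs, Secondary loop fails=occurs → not all inputs occur → does not occur.
Emergency loop inoperative [OR]: Makeup line unavailable=not, Primary loop unavailable=not → no input occurs → does not occur.
Reactor cooling lost [OR]: Emergency loop inoperative=not, Right reserve tank lost=not → no input occurs → does not occur.

No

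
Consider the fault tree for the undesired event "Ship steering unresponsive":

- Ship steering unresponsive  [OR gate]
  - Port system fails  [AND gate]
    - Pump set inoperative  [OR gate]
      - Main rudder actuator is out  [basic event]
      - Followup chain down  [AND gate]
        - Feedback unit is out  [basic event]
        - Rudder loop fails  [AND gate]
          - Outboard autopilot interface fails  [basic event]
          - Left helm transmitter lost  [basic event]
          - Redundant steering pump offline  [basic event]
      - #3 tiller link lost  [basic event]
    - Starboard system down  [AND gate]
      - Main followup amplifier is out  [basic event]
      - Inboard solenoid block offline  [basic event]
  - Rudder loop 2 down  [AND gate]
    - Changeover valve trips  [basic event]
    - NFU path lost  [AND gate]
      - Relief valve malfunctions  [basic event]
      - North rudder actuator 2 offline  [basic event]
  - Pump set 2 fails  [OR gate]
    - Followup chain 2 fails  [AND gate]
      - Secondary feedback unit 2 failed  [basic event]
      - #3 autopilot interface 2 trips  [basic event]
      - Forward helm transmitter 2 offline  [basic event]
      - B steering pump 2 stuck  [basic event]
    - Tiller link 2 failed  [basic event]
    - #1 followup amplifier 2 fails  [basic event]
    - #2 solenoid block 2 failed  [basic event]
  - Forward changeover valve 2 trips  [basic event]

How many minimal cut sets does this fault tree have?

9

Rudder loop fails [AND]: one cut set from each child combined → 1 × 1 × 1 = 1 cut set(s).
Followup chain down [AND]: one cut set from each child combined → 1 × 1 = 1 cut set(s).
Pump set inoperative [OR]: union of children's cut sets → 3 cut set(s).
Starboard system down [AND]: one cut set from each child combined → 1 × 1 = 1 cut set(s).
Port system fails [AND]: one cut set from each child combined → 3 × 1 = 3 cut set(s).
NFU path lost [AND]: one cut set from each child combined → 1 × 1 = 1 cut set(s).
Rudder loop 2 down [AND]: one cut set from each child combined → 1 × 1 = 1 cut set(s).
Followup chain 2 fails [AND]: one cut set from each child combined → 1 × 1 × 1 × 1 = 1 cut set(s).
Pump set 2 fails [OR]: union of children's cut sets → 4 cut set(s).
Ship steering unresponsive [OR]: union of children's cut sets → 9 cut set(s).
Minimal cut sets: {Inboard solenoid block offline, Main followup amplifier is out, Main rudder actuator is out}; {Feedback unit is out, Inboard solenoid block offline, Left helm transmitter lost, Main followup amplifier is out, Outboard autopilot interface fails, Redundant steering pump offline}; {#3 tiller link lost, Inboard solenoid block offline, Main followup amplifier is out}; {Changeover valve trips, North rudder actuator 2 offline, Relief valve malfunctions}; {#3 autopilot interface 2 trips, B steering pump 2 stuck, Forward helm transmitter 2 offline, Secondary feedback unit 2 failed}; {Tiller link 2 failed}; {#1 followup amplifier 2 fails}; {#2 solenoid block 2 failed}; {Forward changeover valve 2 trips}.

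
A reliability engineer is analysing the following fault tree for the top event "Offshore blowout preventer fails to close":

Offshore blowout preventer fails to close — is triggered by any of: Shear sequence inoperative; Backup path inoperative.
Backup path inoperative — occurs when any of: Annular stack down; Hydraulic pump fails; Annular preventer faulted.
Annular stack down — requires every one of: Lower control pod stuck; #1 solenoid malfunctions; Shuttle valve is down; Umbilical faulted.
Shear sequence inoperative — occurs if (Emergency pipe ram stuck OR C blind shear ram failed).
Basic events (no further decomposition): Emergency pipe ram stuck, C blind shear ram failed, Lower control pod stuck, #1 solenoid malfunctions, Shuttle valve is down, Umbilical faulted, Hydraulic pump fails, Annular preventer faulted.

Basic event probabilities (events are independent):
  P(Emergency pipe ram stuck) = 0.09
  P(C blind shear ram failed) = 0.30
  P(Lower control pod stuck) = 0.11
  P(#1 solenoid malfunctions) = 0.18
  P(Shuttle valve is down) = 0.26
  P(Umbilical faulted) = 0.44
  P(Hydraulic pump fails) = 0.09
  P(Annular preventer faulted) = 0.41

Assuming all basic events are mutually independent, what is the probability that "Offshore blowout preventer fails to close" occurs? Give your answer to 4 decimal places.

P(Shear sequence inoperative) [OR] = 1 − (1−0.09) × (1−0.30) = 0.363000
P(Annular stack down) [AND] = 0.11 × 0.18 × 0.26 × 0.44 = 0.002265
P(Backup path inoperative) [OR] = 1 − (1−0.002265) × (1−0.09) × (1−0.41) = 0.464316
P(Offshore blowout preventer fails to close) [OR] = 1 − (1−0.363000) × (1−0.464316) = 0.658769
Rounded to 4 decimal places: P(Offshore blowout preventer fails to close) ≈ 0.6588.

0.6588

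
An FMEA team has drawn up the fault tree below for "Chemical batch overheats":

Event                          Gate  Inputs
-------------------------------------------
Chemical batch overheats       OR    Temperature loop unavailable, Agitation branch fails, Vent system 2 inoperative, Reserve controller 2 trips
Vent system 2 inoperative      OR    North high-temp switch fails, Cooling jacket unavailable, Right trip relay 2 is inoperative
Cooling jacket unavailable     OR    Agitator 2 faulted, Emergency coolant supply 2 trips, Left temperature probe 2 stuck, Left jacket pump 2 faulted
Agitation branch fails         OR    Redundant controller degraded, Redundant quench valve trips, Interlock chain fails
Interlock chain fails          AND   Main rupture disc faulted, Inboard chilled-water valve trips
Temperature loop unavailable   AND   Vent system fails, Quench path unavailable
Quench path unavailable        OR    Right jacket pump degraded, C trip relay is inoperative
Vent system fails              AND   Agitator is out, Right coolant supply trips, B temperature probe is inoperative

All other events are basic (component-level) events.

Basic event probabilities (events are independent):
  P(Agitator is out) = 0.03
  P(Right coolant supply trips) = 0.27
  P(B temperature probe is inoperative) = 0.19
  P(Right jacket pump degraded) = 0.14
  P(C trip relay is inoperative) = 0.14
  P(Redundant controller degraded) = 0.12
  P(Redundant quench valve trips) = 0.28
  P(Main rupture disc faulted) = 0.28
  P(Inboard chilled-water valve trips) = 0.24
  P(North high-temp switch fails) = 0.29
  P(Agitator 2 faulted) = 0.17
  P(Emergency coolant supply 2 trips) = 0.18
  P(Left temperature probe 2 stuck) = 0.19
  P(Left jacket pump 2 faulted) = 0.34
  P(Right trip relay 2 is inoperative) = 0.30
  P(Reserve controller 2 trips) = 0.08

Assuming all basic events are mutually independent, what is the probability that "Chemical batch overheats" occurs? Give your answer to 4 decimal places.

P(Vent system fails) [AND] = 0.03 × 0.27 × 0.19 = 0.001539
P(Quench path unavailable) [OR] = 1 − (1−0.14) × (1−0.14) = 0.260400
P(Temperature loop unavailable) [AND] = 0.001539 × 0.260400 = 0.000401
P(Interlock chain fails) [AND] = 0.28 × 0.24 = 0.067200
P(Agitation branch fails) [OR] = 1 − (1−0.12) × (1−0.28) × (1−0.067200) = 0.408978
P(Cooling jacket unavailable) [OR] = 1 − (1−0.17) × (1−0.18) × (1−0.19) × (1−0.34) = 0.636151
P(Vent system 2 inoperative) [OR] = 1 − (1−0.29) × (1−0.636151) × (1−0.30) = 0.819167
P(Chemical batch overheats) [OR] = 1 − (1−0.000401) × (1−0.408978) × (1−0.819167) × (1−0.08) = 0.901713
Rounded to 4 decimal places: P(Chemical batch overheats) ≈ 0.9017.

0.9017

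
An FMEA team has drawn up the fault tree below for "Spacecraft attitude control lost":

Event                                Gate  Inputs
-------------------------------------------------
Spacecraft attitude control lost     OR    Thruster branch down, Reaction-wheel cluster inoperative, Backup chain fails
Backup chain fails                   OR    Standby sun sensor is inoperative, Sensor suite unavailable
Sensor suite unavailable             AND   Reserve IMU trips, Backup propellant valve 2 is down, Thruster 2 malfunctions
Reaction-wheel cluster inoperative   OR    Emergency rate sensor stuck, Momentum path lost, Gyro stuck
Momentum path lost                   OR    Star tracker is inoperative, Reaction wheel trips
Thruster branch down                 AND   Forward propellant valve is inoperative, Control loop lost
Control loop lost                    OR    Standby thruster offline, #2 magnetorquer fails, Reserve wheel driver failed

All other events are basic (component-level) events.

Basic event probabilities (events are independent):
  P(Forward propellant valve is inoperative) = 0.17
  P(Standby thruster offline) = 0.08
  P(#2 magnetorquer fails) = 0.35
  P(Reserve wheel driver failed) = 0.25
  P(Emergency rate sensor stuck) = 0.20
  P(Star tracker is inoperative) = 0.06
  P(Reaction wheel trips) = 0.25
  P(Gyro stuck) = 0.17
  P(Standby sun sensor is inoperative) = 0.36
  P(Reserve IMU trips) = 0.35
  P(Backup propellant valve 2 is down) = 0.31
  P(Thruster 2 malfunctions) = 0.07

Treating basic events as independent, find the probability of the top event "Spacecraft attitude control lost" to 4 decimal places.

P(Control loop lost) [OR] = 1 − (1−0.08) × (1−0.35) × (1−0.25) = 0.551500
P(Thruster branch down) [AND] = 0.17 × 0.551500 = 0.093755
P(Momentum path lost) [OR] = 1 − (1−0.06) × (1−0.25) = 0.295000
P(Reaction-wheel cluster inoperative) [OR] = 1 − (1−0.20) × (1−0.295000) × (1−0.17) = 0.531880
P(Sensor suite unavailable) [AND] = 0.35 × 0.31 × 0.07 = 0.007595
P(Backup chain fails) [OR] = 1 − (1−0.36) × (1−0.007595) = 0.364861
P(Spacecraft attitude control lost) [OR] = 1 − (1−0.093755) × (1−0.531880) × (1−0.364861) = 0.730554
Rounded to 4 decimal places: P(Spacecraft attitude control lost) ≈ 0.7306.

0.7306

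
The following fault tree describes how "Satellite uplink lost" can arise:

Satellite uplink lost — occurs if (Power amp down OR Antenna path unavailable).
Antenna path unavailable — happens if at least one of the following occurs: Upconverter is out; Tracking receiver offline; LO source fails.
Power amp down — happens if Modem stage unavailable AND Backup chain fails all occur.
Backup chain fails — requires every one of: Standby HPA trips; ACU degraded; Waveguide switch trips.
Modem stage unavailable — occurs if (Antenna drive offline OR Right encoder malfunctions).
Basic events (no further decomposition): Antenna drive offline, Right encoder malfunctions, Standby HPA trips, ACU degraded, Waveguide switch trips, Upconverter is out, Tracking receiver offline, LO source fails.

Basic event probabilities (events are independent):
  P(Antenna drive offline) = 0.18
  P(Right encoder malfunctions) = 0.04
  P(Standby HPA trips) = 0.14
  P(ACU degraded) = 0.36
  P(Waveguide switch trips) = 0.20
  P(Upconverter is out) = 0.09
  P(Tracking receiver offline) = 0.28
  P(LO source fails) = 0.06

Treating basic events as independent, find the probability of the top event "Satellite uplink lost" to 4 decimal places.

0.3854

P(Modem stage unavailable) [OR] = 1 − (1−0.18) × (1−0.04) = 0.212800
P(Backup chain fails) [AND] = 0.14 × 0.36 × 0.20 = 0.010080
P(Power amp down) [AND] = 0.212800 × 0.010080 = 0.002145
P(Antenna path unavailable) [OR] = 1 − (1−0.09) × (1−0.28) × (1−0.06) = 0.384112
P(Satellite uplink lost) [OR] = 1 − (1−0.002145) × (1−0.384112) = 0.385433
Rounded to 4 decimal places: P(Satellite uplink lost) ≈ 0.3854.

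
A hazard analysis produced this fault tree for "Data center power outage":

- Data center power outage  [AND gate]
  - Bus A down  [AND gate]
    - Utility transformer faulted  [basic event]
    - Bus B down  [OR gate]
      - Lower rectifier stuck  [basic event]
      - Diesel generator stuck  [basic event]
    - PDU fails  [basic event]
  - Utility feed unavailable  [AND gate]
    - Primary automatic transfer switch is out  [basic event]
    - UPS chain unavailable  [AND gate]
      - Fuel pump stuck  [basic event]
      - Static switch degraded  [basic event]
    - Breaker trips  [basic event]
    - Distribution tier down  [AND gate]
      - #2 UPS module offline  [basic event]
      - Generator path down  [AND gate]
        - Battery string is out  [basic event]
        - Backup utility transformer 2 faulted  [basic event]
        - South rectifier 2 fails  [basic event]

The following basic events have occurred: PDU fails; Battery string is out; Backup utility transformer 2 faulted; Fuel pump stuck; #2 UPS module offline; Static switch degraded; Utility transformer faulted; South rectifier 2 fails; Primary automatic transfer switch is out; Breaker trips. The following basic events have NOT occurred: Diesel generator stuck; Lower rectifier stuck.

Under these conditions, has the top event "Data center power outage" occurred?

No

Bus B down [OR]: Lower rectifier stuck=not, Diesel generator stuck=not → no input occurs → does not occur.
Bus A down [AND]: Utility transformer faulted=occurs, Bus B down=not, PDU fails=occurs → not all inputs occur → does not occur.
UPS chain unavailable [AND]: Fuel pump stuck=occurs, Static switch degraded=occurs → all inputs occur → occurs.
Generator path down [AND]: Battery string is out=occurs, Backup utility transformer 2 faulted=occurs, South rectifier 2 fails=occurs → all inputs occur → occurs.
Distribution tier down [AND]: #2 UPS module offline=occurs, Generator path down=occurs → all inputs occur → occurs.
Utility feed unavailable [AND]: Primary automatic transfer switch is out=occurs, UPS chain unavailable=occurs, Breaker trips=occurs, Distribution tier down=occurs → all inputs occur → occurs.
Data center power outage [AND]: Bus A down=not, Utility feed unavailable=occurs → not all inputs occur → does not occur.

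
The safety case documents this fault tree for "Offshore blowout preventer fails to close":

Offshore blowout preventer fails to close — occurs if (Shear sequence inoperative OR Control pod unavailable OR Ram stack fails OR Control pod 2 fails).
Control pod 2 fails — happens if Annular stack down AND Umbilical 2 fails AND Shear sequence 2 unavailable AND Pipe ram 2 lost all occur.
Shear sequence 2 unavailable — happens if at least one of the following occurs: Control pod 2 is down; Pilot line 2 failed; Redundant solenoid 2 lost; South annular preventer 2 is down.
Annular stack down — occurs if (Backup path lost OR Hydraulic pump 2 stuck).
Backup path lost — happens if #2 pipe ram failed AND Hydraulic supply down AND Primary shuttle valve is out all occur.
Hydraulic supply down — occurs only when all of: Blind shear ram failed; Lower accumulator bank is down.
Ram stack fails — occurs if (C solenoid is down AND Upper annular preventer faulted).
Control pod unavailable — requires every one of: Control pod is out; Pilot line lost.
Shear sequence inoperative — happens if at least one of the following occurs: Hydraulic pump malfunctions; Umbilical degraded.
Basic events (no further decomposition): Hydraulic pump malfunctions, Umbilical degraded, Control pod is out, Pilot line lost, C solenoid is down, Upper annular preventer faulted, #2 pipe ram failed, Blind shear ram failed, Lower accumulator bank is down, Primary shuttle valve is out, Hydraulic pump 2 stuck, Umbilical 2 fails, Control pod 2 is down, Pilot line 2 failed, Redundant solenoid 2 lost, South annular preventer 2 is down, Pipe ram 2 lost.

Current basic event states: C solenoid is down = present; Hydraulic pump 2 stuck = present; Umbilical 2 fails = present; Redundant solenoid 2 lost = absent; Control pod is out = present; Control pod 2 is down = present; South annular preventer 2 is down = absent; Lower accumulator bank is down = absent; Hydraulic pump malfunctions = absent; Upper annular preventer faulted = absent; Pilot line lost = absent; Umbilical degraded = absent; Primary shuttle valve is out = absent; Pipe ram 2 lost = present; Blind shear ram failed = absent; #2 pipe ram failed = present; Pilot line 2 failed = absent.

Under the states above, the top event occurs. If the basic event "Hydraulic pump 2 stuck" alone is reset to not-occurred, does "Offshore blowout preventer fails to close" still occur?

No

Counterfactual: set "Hydraulic pump 2 stuck" to not occurred.
Shear sequence inoperative [OR]: Hydraulic pump malfunctions=not, Umbilical degraded=not → no input occurs → does not occur.
Control pod unavailable [AND]: Control pod is out=occurs, Pilot line lost=not → not all inputs occur → does not occur.
Ram stack fails [AND]: C solenoid is down=occurs, Upper annular preventer faulted=not → not all inputs occur → does not occur.
Hydraulic supply down [AND]: Blind shear ram failed=not, Lower accumulator bank is down=not → not all inputs occur → does not occur.
Backup path lost [AND]: #2 pipe ram failed=occurs, Hydraulic supply down=not, Primary shuttle valve is out=not → not all inputs occur → does not occur.
Annular stack down [OR]: Backup path lost=not, Hydraulic pump 2 stuck=not → no input occurs → does not occur.
Shear sequence 2 unavailable [OR]: Control pod 2 is down=occurs, Pilot line 2 failed=not, Redundant solenoid 2 lost=not, South annular preventer 2 is down=not → at least one input occurs → occurs.
Control pod 2 fails [AND]: Annular stack down=not, Umbilical 2 fails=occurs, Shear sequence 2 unavailable=occurs, Pipe ram 2 lost=occurs → not all inputs occur → does not occur.
Offshore blowout preventer fails to close [OR]: Shear sequence inoperative=not, Control pod unavailable=not, Ram stack fails=not, Control pod 2 fails=not → no input occurs → does not occur.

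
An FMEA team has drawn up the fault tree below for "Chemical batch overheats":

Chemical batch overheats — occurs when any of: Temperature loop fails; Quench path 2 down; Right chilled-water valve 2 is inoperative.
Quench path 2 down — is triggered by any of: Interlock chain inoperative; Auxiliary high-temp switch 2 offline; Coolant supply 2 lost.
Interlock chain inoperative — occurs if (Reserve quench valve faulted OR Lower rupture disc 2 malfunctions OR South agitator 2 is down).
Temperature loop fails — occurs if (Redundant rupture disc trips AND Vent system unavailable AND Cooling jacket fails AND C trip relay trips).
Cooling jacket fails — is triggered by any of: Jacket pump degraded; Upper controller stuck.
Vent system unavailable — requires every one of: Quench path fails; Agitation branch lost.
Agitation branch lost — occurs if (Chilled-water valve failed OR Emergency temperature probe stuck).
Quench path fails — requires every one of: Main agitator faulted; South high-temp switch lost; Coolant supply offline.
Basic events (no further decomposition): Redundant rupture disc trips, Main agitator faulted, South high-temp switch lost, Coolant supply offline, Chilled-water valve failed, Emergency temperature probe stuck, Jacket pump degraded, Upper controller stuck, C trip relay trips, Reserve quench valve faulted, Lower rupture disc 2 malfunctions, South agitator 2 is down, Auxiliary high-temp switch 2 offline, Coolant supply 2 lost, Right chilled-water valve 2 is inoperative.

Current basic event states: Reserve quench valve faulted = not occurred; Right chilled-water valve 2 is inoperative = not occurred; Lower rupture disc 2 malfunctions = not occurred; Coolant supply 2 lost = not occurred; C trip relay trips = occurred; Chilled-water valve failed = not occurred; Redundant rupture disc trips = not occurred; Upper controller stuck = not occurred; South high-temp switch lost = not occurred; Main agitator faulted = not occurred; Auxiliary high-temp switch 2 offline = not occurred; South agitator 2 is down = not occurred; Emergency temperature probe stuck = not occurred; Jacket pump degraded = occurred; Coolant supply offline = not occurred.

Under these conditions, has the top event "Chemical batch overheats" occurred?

Quench path fails [AND]: Main agitator faulted=not, South high-temp switch lost=not, Coolant supply offline=not → not all inputs occur → does not occur.
Agitation branch lost [OR]: Chilled-water valve failed=not, Emergency temperature probe stuck=not → no input occurs → does not occur.
Vent system unavailable [AND]: Quench path fails=not, Agitation branch lost=not → not all inputs occur → does not occur.
Cooling jacket fails [OR]: Jacket pump degraded=occurs, Upper controller stuck=not → at least one input occurs → occurs.
Temperature loop fails [AND]: Redundant rupture disc trips=not, Vent system unavailable=not, Cooling jacket fails=occurs, C trip relay trips=occurs → not all inputs occur → does not occur.
Interlock chain inoperative [OR]: Reserve quench valve faulted=not, Lower rupture disc 2 malfunctions=not, South agitator 2 is down=not → no input occurs → does not occur.
Quench path 2 down [OR]: Interlock chain inoperative=not, Auxiliary high-temp switch 2 offline=not, Coolant supply 2 lost=not → no input occurs → does not occur.
Chemical batch overheats [OR]: Temperature loop fails=not, Quench path 2 down=not, Right chilled-water valve 2 is inoperative=not → no input occurs → does not occur.

No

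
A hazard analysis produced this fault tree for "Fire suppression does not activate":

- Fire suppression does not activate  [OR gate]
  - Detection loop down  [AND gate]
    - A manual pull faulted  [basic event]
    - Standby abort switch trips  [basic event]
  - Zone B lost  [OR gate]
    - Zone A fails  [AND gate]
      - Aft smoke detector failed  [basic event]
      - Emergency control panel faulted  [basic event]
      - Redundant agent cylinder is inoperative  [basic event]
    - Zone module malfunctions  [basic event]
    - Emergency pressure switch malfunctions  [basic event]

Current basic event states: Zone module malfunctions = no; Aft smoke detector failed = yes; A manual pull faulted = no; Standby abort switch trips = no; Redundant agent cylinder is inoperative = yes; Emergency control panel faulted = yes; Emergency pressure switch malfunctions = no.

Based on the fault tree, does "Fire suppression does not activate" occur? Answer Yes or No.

Detection loop down [AND]: A manual pull faulted=not, Standby abort switch trips=not → not all inputs occur → does not occur.
Zone A fails [AND]: Aft smoke detector failed=occurs, Emergency control panel faulted=occurs, Redundant agent cylinder is inoperative=occurs → all inputs occur → occurs.
Zone B lost [OR]: Zone A fails=occurs, Zone module malfunctions=not, Emergency pressure switch malfunctions=not → at least one input occurs → occurs.
Fire suppression does not activate [OR]: Detection loop down=not, Zone B lost=occurs → at least one input occurs → occurs.

Yes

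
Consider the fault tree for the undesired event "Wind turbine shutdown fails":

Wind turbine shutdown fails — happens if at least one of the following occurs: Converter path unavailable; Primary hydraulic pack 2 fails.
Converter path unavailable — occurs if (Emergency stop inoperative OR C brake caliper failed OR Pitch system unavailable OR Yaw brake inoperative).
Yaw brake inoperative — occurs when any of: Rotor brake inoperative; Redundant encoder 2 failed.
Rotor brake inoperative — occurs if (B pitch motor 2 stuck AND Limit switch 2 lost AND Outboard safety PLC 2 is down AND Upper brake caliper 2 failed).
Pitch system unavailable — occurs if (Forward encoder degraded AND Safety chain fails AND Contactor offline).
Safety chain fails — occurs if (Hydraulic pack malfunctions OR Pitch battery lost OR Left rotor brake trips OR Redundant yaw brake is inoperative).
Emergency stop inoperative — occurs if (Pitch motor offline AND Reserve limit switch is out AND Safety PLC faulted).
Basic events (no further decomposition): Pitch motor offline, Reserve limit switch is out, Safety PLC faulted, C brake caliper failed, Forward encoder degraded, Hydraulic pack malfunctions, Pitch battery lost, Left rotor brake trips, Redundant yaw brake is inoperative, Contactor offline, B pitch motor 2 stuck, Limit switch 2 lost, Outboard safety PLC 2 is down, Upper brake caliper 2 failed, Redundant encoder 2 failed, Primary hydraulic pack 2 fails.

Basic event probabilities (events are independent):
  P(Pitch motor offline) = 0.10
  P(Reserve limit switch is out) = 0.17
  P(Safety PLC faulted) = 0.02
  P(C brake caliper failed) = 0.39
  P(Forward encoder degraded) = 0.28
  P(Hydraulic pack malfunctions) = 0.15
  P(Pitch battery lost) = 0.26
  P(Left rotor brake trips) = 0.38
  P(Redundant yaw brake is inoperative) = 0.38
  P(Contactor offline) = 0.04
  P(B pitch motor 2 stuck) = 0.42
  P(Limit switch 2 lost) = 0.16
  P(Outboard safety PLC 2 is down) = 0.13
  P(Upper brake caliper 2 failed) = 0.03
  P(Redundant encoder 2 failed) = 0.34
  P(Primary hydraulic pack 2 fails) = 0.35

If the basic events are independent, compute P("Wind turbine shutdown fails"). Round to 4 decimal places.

0.7407

P(Emergency stop inoperative) [AND] = 0.10 × 0.17 × 0.02 = 0.000340
P(Safety chain fails) [OR] = 1 − (1−0.15) × (1−0.26) × (1−0.38) × (1−0.38) = 0.758212
P(Pitch system unavailable) [AND] = 0.28 × 0.758212 × 0.04 = 0.008492
P(Rotor brake inoperative) [AND] = 0.42 × 0.16 × 0.13 × 0.03 = 0.000262
P(Yaw brake inoperative) [OR] = 1 − (1−0.000262) × (1−0.34) = 0.340173
P(Converter path unavailable) [OR] = 1 − (1−0.000340) × (1−0.39) × (1−0.008492) × (1−0.340173) = 0.601059
P(Wind turbine shutdown fails) [OR] = 1 − (1−0.601059) × (1−0.35) = 0.740688
Rounded to 4 decimal places: P(Wind turbine shutdown fails) ≈ 0.7407.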